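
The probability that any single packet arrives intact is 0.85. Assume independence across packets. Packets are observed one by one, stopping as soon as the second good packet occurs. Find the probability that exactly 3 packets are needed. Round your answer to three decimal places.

0.217

Y = trial on which the second success occurs; negative binomial, r=2, p=0.85.
P(Y=3) = C(2,1) · p^2 · (1−p)^1
= 2 · 0.7225 · 0.15 = 0.21675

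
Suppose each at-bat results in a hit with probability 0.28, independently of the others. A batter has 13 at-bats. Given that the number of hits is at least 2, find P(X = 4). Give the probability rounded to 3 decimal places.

0.250

X ~ Binomial(13, 0.28). Want P(X=4 | X≥2) = P(X=4) / P(X≥2).
P(X=4) = C(13,4)·0.28^4·0.72^9 = 0.22852
P(X≥2) = 1 − 0.01397 − 0.07065 = 0.91538
Ratio = 0.22852 / 0.91538 = 0.24965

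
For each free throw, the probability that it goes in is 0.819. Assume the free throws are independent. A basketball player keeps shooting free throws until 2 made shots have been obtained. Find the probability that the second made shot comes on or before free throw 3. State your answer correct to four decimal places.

0.9136

Finishing within 3 free throws ⇔ at least 2 successes in the first 3. With X ~ Binomial(3, 0.819), P(Y ≤ 3) = 1 − P(X ≤ 1).
  k=0: C(3,0)·0.819^0·0.181^3 = 0.005930
  k=1: C(3,1)·0.819^1·0.181^2 = 0.080494
1 − 0.086424 = 0.913576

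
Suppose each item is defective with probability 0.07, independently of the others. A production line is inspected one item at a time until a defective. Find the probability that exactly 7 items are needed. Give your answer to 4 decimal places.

Geometric (trials to first success), p = 0.07.
P(Y = 7) = (1−p)^6 · p = 0.64699 · 0.07 = 0.045289

0.0453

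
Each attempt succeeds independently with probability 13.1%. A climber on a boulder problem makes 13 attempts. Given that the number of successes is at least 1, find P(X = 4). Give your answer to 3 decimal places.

X ~ Binomial(13, 0.131). Want P(X=4 | X≥1) = P(X=4) / P(X≥1).
P(X=4) = C(13,4)·0.131^4·0.869^9 = 0.05951
P(X≥1) = 1 − 0.16116 = 0.83884
Ratio = 0.05951 / 0.83884 = 0.07094

0.071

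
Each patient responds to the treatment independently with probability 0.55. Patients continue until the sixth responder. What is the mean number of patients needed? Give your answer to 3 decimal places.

10.909

Y = total patients until the sixth success; negative binomial with r=6, p=0.55.
E[Y] = r / p = 6 / 0.55 = 10.90909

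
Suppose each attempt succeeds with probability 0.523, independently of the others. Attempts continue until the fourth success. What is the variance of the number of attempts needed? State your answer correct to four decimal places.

Y = total attempts until the fourth success; negative binomial with r=4, p=0.523.
Var(Y) = r(1−p)/p² = 4·0.477 / 0.523² = 6.975494

6.9755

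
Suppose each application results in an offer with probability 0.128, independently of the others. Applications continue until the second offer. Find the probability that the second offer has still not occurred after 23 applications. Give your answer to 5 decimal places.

0.18749

Needing more than 23 applications ⇔ fewer than 2 successes in the first 23. With X ~ Binomial(23, 0.128), P(Y > 23) = P(X ≤ 1).
  k=0: C(23,0)·0.128^0·0.872^23 = 0.0428429
  k=1: C(23,1)·0.128^1·0.872^22 = 0.1446440
P(X ≤ 1) = 0.1874869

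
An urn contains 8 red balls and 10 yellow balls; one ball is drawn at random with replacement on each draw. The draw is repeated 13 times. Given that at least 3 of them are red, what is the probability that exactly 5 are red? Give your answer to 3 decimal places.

0.209

X ~ Binomial(13, 0.444444). Want P(X=5 | X≥3) = P(X=5) / P(X≥3).
P(X=5) = C(13,5)·0.444444^5·0.555556^8 = 0.20253
P(X≥3) = 1 − 0.00048 − 0.00499 − 0.02397 = 0.97055
Ratio = 0.20253 / 0.97055 = 0.20867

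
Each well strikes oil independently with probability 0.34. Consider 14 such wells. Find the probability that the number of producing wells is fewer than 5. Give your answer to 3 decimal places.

0.454

X ~ Binomial(14, 0.34); P(X ≤ 4) = Σ C(14,k) p^k (1−p)^(14−k) over k:
  k=0: C(14,0)·0.34^0·0.66^14 = 0.00298
  k=1: C(14,1)·0.34^1·0.66^13 = 0.02146
  k=2: C(14,2)·0.34^2·0.66^12 = 0.07187
  k=3: C(14,3)·0.34^3·0.66^11 = 0.14809
  k=4: C(14,4)·0.34^4·0.66^10 = 0.20979
Total = 0.45419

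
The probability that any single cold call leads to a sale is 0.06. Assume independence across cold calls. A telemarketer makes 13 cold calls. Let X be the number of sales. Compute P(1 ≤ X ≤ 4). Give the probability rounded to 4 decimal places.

0.5520

X ~ Binomial(13, 0.06); P(1 ≤ X ≤ 4) = Σ C(13,k) p^k (1−p)^(13−k) over k:
  k=1: C(13,1)·0.06^1·0.94^12 = 0.371218
  k=2: C(13,2)·0.06^2·0.94^11 = 0.142169
  k=3: C(13,3)·0.06^3·0.94^10 = 0.033273
  k=4: C(13,4)·0.06^4·0.94^9 = 0.005310
Total = 0.551969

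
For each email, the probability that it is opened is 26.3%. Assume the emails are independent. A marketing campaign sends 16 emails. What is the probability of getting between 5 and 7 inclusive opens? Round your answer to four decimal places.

X ~ Binomial(16, 0.263); P(5 ≤ X ≤ 7) = Σ C(16,k) p^k (1−p)^(16−k) over k:
  k=5: C(16,5)·0.263^5·0.737^11 = 0.191515
  k=6: C(16,6)·0.263^6·0.737^10 = 0.125295
  k=7: C(16,7)·0.263^7·0.737^9 = 0.063874
Total = 0.380684

0.3807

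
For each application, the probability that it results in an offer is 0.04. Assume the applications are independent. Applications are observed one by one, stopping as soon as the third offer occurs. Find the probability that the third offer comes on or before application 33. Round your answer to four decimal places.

Finishing within 33 applications ⇔ at least 3 successes in the first 33. With X ~ Binomial(33, 0.04), P(Y ≤ 33) = 1 − P(X ≤ 2).
  k=0: C(33,0)·0.04^0·0.96^33 = 0.259986
  k=1: C(33,1)·0.04^1·0.96^32 = 0.357481
  k=2: C(33,2)·0.04^2·0.96^31 = 0.238321
1 − 0.855789 = 0.144211

0.1442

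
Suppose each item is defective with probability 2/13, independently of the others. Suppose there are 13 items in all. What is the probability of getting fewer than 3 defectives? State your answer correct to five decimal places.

0.67731

X ~ Binomial(13, 0.153846); P(X ≤ 2) = Σ C(13,k) p^k (1−p)^(13−k) over k:
  k=0: C(13,0)·0.153846^0·0.846154^13 = 0.1139833
  k=1: C(13,1)·0.153846^1·0.846154^12 = 0.2694151
  k=2: C(13,2)·0.153846^2·0.846154^11 = 0.2939074
Total = 0.6773059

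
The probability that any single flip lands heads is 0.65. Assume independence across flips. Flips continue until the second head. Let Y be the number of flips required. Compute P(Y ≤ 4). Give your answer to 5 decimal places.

0.87352

Finishing within 4 flips ⇔ at least 2 successes in the first 4. With X ~ Binomial(4, 0.65), P(Y ≤ 4) = 1 − P(X ≤ 1).
  k=0: C(4,0)·0.65^0·0.35^4 = 0.0150063
  k=1: C(4,1)·0.65^1·0.35^3 = 0.1114750
1 − 0.1264812 = 0.8735188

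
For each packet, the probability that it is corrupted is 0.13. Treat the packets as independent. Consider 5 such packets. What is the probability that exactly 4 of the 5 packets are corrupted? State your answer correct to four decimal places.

0.0012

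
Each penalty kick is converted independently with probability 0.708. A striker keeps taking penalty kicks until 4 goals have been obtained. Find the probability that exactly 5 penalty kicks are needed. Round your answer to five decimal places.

Y = trial on which the fourth success occurs; negative binomial, r=4, p=0.708.
P(Y=5) = C(4,3) · p^4 · (1−p)^1
= 4 · 0.25127 · 0.292 = 0.2934782

0.29348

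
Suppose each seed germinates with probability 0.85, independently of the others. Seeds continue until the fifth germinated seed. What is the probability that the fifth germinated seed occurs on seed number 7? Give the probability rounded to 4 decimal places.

0.1498

Y = trial on which the fifth success occurs; negative binomial, r=5, p=0.85.
P(Y=7) = C(6,4) · p^5 · (1−p)^2
= 15 · 0.44371 · 0.0225 = 0.149751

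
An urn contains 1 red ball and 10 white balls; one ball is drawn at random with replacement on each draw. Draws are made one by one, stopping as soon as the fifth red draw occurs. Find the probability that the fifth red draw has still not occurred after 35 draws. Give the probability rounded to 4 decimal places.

Needing more than 35 draws ⇔ fewer than 5 successes in the first 35. With X ~ Binomial(35, 0.090909), P(Y > 35) = P(X ≤ 4).
  k=0: C(35,0)·0.090909^0·0.909091^35 = 0.035584
  k=1: C(35,1)·0.090909^1·0.909091^34 = 0.124544
  k=2: C(35,2)·0.090909^2·0.909091^33 = 0.211725
  k=3: C(35,3)·0.090909^3·0.909091^32 = 0.232898
  k=4: C(35,4)·0.090909^4·0.909091^31 = 0.186318
P(X ≤ 4) = 0.791070

0.7911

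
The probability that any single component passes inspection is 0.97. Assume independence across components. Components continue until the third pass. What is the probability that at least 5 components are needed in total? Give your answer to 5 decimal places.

0.00519

Needing more than 4 components ⇔ fewer than 3 successes in the first 4. With X ~ Binomial(4, 0.97), P(Y > 4) = P(X ≤ 2).
  k=0: C(4,0)·0.97^0·0.03^4 = 0.0000008
  k=1: C(4,1)·0.97^1·0.03^3 = 0.0001048
  k=2: C(4,2)·0.97^2·0.03^2 = 0.0050809
P(X ≤ 2) = 0.0051864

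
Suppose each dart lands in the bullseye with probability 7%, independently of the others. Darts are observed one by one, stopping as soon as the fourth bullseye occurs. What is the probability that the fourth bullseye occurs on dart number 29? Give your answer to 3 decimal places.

Y = trial on which the fourth success occurs; negative binomial, r=4, p=0.07.
P(Y=29) = C(28,3) · p^4 · (1−p)^25
= 3276 · 2.401e-05 · 0.16296 = 0.01282

0.013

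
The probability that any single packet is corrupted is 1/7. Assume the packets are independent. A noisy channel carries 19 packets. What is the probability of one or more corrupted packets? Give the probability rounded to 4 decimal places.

P(at least one) = 1 − P(none) = 1 − (1 − 0.142857)^19
= 1 − 0.053458 = 0.946542

0.9465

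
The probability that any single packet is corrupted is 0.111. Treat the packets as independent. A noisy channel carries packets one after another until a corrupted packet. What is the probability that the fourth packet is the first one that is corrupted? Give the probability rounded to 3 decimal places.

Geometric (trials to first success), p = 0.111.
P(Y = 4) = (1−p)^3 · p = 0.7026 · 0.111 = 0.07799

0.078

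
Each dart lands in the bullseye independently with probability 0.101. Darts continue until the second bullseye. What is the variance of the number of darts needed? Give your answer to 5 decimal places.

176.25723

Y = total darts until the second success; negative binomial with r=2, p=0.101.
Var(Y) = r(1−p)/p² = 2·0.899 / 0.101² = 176.2572297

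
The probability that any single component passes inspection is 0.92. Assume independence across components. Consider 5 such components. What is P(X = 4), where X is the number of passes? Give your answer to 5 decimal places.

X ~ Binomial(n=5, p=0.92).
P(X=4) = C(5,4) · p^4 · (1−p)^1
= 5 · 0.71639 · 0.08 = 0.2865572

0.28656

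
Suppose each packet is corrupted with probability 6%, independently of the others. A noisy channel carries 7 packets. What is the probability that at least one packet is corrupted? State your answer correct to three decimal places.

0.352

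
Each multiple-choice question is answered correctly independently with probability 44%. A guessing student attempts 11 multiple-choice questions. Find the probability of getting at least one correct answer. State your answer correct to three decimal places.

P(at least one) = 1 − P(none) = 1 − (1 − 0.44)^11
= 1 − 0.00170 = 0.99830

0.998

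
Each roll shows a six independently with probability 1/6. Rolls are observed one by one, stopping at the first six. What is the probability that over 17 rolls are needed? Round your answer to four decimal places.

Y = number of rolls to the first success; geometric, p = 0.166667.
P(Y > 17) = P(first 17 all fail) = (1−p)^17 = 0.045073

0.0451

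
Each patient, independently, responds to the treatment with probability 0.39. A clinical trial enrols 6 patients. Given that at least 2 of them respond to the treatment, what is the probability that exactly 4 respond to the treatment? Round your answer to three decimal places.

0.172

X ~ Binomial(6, 0.39). Want P(X=4 | X≥2) = P(X=4) / P(X≥2).
P(X=4) = C(6,4)·0.39^4·0.61^2 = 0.12912
P(X≥2) = 1 − 0.05152 − 0.19764 = 0.75084
Ratio = 0.12912 / 0.75084 = 0.17197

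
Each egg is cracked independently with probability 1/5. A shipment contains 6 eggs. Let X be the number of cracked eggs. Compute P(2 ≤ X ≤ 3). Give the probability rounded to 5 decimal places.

0.32768

X ~ Binomial(6, 0.20); P(2 ≤ X ≤ 3) = Σ C(6,k) p^k (1−p)^(6−k) over k:
  k=2: C(6,2)·0.20^2·0.80^4 = 0.2457600
  k=3: C(6,3)·0.20^3·0.80^3 = 0.0819200
Total = 0.3276800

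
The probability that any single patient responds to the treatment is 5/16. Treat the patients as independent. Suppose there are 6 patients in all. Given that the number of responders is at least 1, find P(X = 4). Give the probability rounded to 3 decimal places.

0.076

X ~ Binomial(6, 0.3125). Want P(X=4 | X≥1) = P(X=4) / P(X≥1).
P(X=4) = C(6,4)·0.3125^4·0.6875^2 = 0.06761
P(X≥1) = 1 − 0.10559 = 0.89441
Ratio = 0.06761 / 0.89441 = 0.07560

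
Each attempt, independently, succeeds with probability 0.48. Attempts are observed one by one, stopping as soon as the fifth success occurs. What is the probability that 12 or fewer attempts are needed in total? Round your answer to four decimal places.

0.7652

Finishing within 12 attempts ⇔ at least 5 successes in the first 12. With X ~ Binomial(12, 0.48), P(Y ≤ 12) = 1 − P(X ≤ 4).
  k=0: C(12,0)·0.48^0·0.52^12 = 0.000391
  k=1: C(12,1)·0.48^1·0.52^11 = 0.004330
  k=2: C(12,2)·0.48^2·0.52^10 = 0.021982
  k=3: C(12,3)·0.48^3·0.52^9 = 0.067636
  k=4: C(12,4)·0.48^4·0.52^8 = 0.140474
1 − 0.234812 = 0.765188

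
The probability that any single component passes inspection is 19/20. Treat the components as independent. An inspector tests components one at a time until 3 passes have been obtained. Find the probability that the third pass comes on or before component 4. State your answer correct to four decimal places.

Finishing within 4 components ⇔ at least 3 successes in the first 4. With X ~ Binomial(4, 0.95), P(Y ≤ 4) = 1 − P(X ≤ 2).
  k=0: C(4,0)·0.95^0·0.05^4 = 0.000006
  k=1: C(4,1)·0.95^1·0.05^3 = 0.000475
  k=2: C(4,2)·0.95^2·0.05^2 = 0.013537
1 − 0.014019 = 0.985981

0.9860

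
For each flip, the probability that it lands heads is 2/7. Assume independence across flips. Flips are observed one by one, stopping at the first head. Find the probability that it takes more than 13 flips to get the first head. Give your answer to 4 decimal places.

Y = number of flips to the first success; geometric, p = 0.285714.
P(Y > 13) = P(first 13 all fail) = (1−p)^13 = 0.012599

0.0126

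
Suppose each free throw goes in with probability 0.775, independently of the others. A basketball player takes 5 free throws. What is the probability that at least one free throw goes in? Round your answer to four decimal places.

0.9994

P(at least one) = 1 − P(none) = 1 − (1 − 0.775)^5
= 1 − 0.000577 = 0.999423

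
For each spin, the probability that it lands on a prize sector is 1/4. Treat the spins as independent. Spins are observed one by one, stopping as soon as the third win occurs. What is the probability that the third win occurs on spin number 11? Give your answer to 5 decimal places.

0.07039

Y = trial on which the third success occurs; negative binomial, r=3, p=0.25.
P(Y=11) = C(10,2) · p^3 · (1−p)^8
= 45 · 0.015625 · 0.10011 = 0.0703919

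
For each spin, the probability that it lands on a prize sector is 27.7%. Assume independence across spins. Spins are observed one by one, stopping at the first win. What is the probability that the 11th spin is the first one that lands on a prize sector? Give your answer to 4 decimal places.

Geometric (trials to first success), p = 0.277.
P(Y = 11) = (1−p)^10 · p = 0.039029 · 0.277 = 0.010811

0.0108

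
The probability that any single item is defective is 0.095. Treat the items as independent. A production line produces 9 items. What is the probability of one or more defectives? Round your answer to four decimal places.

0.5928

P(at least one) = 1 − P(none) = 1 − (1 − 0.095)^9
= 1 − 0.407228 = 0.592772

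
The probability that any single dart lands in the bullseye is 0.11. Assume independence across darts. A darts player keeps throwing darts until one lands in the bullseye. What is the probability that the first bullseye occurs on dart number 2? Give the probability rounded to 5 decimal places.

Geometric (trials to first success), p = 0.11.
P(Y = 2) = (1−p)^1 · p = 0.89 · 0.11 = 0.0979000

0.09790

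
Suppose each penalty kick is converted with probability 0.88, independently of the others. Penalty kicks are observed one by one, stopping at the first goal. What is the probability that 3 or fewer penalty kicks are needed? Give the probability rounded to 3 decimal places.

Y = number of penalty kicks to the first success; geometric, p = 0.88.
P(Y ≤ 3) = 1 − (1−p)^3 = 1 − 0.00173 = 0.99827

0.998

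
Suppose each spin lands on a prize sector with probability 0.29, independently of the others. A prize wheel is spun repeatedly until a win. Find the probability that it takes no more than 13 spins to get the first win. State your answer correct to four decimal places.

0.9883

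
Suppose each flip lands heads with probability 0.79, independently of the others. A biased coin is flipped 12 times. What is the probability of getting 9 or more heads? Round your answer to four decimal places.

X ~ Binomial(12, 0.79); P(X ≥ 9) = Σ C(12,k) p^k (1−p)^(12−k) over k:
  k=9: C(12,9)·0.79^9·0.21^3 = 0.244188
  k=10: C(12,10)·0.79^10·0.21^2 = 0.275584
  k=11: C(12,11)·0.79^11·0.21^1 = 0.188494
  k=12: C(12,12)·0.79^12·0.21^0 = 0.059092
Total = 0.767358

0.7674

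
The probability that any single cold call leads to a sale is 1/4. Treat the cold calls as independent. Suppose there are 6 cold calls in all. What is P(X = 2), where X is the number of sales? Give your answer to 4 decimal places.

0.2966

X ~ Binomial(n=6, p=0.25).
P(X=2) = C(6,2) · p^2 · (1−p)^4
= 15 · 0.0625 · 0.31641 = 0.296631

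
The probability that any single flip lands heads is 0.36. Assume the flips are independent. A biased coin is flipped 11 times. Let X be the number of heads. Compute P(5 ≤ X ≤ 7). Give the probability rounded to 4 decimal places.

0.3433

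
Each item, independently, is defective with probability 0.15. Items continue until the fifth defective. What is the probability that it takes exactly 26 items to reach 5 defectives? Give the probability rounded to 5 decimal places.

0.03165

Y = trial on which the fifth success occurs; negative binomial, r=5, p=0.15.
P(Y=26) = C(25,4) · p^5 · (1−p)^21
= 12650 · 7.5937e-05 · 0.032946 = 0.0316479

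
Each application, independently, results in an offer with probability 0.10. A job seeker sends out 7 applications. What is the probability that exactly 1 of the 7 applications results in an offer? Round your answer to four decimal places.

X ~ Binomial(n=7, p=0.10).
P(X=1) = C(7,1) · p^1 · (1−p)^6
= 7 · 0.1 · 0.53144 = 0.372009

0.3720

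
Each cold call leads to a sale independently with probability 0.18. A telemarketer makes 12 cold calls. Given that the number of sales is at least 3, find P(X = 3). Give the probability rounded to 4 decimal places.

X ~ Binomial(12, 0.18). Want P(X=3 | X≥3) = P(X=3) / P(X≥3).
P(X=3) = C(12,3)·0.18^3·0.82^9 = 0.215063
P(X≥3) = 1 − 0.092420 − 0.243448 − 0.293919 = 0.370213
Ratio = 0.215063 / 0.370213 = 0.580916

0.5809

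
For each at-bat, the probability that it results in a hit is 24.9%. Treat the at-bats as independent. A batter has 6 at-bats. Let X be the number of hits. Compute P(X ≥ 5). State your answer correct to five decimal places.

X ~ Binomial(6, 0.249); P(X ≥ 5) = Σ C(6,k) p^k (1−p)^(6−k) over k:
  k=5: C(6,5)·0.249^5·0.751^1 = 0.0043131
  k=6: C(6,6)·0.249^6·0.751^0 = 0.0002383
Total = 0.0045514

0.00455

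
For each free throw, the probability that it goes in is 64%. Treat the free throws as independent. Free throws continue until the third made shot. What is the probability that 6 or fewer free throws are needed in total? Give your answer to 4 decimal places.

Finishing within 6 free throws ⇔ at least 3 successes in the first 6. With X ~ Binomial(6, 0.64), P(Y ≤ 6) = 1 − P(X ≤ 2).
  k=0: C(6,0)·0.64^0·0.36^6 = 0.002177
  k=1: C(6,1)·0.64^1·0.36^5 = 0.023219
  k=2: C(6,2)·0.64^2·0.36^4 = 0.103196
1 − 0.128591 = 0.871409

0.8714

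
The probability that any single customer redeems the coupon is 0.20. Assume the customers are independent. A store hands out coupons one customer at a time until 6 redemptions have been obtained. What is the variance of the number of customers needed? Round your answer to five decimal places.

Y = total customers until the sixth success; negative binomial with r=6, p=0.20.
Var(Y) = r(1−p)/p² = 6·0.80 / 0.20² = 120.0000000

120.00000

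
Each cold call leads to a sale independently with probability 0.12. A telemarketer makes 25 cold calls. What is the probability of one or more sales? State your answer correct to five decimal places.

P(at least one) = 1 − P(none) = 1 − (1 − 0.12)^25
= 1 − 0.0409324 = 0.9590676

0.95907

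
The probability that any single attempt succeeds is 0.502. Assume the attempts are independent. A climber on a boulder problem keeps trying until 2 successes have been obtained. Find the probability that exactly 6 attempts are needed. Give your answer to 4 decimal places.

0.0775

Y = trial on which the second success occurs; negative binomial, r=2, p=0.502.
P(Y=6) = C(5,1) · p^2 · (1−p)^4
= 5 · 0.252 · 0.061506 = 0.077499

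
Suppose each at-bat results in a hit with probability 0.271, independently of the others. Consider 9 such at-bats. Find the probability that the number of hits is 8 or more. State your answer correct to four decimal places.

0.0002

X ~ Binomial(9, 0.271); P(X ≥ 8) = Σ C(9,k) p^k (1−p)^(9−k) over k:
  k=8: C(9,8)·0.271^8·0.729^1 = 0.000191
  k=9: C(9,9)·0.271^9·0.729^0 = 0.000008
Total = 0.000199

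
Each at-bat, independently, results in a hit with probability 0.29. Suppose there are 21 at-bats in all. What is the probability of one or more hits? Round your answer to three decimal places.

P(at least one) = 1 − P(none) = 1 − (1 − 0.29)^21
= 1 − 0.00075 = 0.99925

0.999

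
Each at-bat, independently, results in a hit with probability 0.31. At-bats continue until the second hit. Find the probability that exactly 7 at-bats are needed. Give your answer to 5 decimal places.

0.09018

Y = trial on which the second success occurs; negative binomial, r=2, p=0.31.
P(Y=7) = C(6,1) · p^2 · (1−p)^5
= 6 · 0.0961 · 0.1564 = 0.0901820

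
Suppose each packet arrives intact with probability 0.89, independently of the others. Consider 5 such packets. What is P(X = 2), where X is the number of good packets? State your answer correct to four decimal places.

0.0105

X ~ Binomial(n=5, p=0.89).
P(X=2) = C(5,2) · p^2 · (1−p)^3
= 10 · 0.7921 · 0.001331 = 0.010543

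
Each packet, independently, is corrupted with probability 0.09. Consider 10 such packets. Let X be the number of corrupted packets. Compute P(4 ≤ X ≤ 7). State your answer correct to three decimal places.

0.009

X ~ Binomial(10, 0.09); P(4 ≤ X ≤ 7) = Σ C(10,k) p^k (1−p)^(10−k) over k:
  k=4: C(10,4)·0.09^4·0.91^6 = 0.00782
  k=5: C(10,5)·0.09^5·0.91^5 = 0.00093
  k=6: C(10,6)·0.09^6·0.91^4 = 0.00008
  k=7: C(10,7)·0.09^7·0.91^3 = 0.00000
Total = 0.00883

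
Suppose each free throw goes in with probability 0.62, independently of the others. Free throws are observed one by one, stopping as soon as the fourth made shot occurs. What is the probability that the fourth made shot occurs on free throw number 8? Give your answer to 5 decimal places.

0.10784

Y = trial on which the fourth success occurs; negative binomial, r=4, p=0.62.
P(Y=8) = C(7,3) · p^4 · (1−p)^4
= 35 · 0.14776 · 0.020851 = 0.1078373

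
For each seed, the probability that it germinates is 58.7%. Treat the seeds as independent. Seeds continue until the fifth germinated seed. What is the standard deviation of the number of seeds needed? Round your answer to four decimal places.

Y = total seeds until the fifth success; negative binomial with r=5, p=0.587.
SD(Y) = √[r(1−p)/p²] = √(5.992994) = 2.448059

2.4481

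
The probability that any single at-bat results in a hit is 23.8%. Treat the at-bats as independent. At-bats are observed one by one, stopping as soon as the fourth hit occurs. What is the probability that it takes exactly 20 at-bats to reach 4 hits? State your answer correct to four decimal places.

Y = trial on which the fourth success occurs; negative binomial, r=4, p=0.238.
P(Y=20) = C(19,3) · p^4 · (1−p)^16
= 969 · 0.0032085 · 0.012921 = 0.040171

0.0402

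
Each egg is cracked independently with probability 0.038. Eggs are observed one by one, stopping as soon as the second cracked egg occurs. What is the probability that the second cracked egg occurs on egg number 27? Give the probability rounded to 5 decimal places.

Y = trial on which the second success occurs; negative binomial, r=2, p=0.038.
P(Y=27) = C(26,1) · p^2 · (1−p)^25
= 26 · 0.001444 · 0.37964 = 0.0142534

0.01425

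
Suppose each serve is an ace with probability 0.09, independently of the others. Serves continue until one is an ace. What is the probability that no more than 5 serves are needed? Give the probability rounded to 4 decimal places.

0.3760

Y = number of serves to the first success; geometric, p = 0.09.
P(Y ≤ 5) = 1 − (1−p)^5 = 1 − 0.624032 = 0.375968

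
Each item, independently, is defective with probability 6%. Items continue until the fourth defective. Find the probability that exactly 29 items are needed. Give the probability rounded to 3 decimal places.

0.009

Y = trial on which the fourth success occurs; negative binomial, r=4, p=0.06.
P(Y=29) = C(28,3) · p^4 · (1−p)^25
= 3276 · 1.296e-05 · 0.21291 = 0.00904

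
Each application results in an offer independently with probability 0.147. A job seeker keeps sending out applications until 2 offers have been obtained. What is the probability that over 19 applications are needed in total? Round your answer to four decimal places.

Needing more than 19 applications ⇔ fewer than 2 successes in the first 19. With X ~ Binomial(19, 0.147), P(Y > 19) = P(X ≤ 1).
  k=0: C(19,0)·0.147^0·0.853^19 = 0.048756
  k=1: C(19,1)·0.147^1·0.853^18 = 0.159644
P(X ≤ 1) = 0.208401

0.2084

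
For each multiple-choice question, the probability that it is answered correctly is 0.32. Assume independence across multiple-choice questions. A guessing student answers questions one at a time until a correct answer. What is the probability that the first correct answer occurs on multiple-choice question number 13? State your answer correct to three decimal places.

Geometric (trials to first success), p = 0.32.
P(Y = 13) = (1−p)^12 · p = 0.0097748 · 0.32 = 0.00313

0.003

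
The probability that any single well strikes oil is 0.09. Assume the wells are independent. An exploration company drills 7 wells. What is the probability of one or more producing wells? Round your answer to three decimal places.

P(at least one) = 1 − P(none) = 1 − (1 − 0.09)^7
= 1 − 0.51676 = 0.48324

0.483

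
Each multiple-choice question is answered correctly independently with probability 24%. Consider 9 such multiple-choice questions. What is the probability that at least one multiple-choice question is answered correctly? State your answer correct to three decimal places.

0.915

P(at least one) = 1 − P(none) = 1 − (1 − 0.24)^9
= 1 − 0.08459 = 0.91541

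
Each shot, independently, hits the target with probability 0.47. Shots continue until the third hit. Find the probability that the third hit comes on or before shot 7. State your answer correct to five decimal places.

0.72134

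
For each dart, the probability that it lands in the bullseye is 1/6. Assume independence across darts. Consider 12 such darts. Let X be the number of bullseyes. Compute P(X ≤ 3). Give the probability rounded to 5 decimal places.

0.87482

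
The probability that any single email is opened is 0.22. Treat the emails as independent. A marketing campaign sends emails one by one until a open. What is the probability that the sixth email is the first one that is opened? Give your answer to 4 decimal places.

Geometric (trials to first success), p = 0.22.
P(Y = 6) = (1−p)^5 · p = 0.28872 · 0.22 = 0.063518

0.0635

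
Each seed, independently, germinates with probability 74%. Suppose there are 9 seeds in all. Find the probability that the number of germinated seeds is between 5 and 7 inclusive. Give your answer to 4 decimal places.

X ~ Binomial(9, 0.74); P(5 ≤ X ≤ 7) = Σ C(9,k) p^k (1−p)^(9−k) over k:
  k=5: C(9,5)·0.74^5·0.26^4 = 0.127768
  k=6: C(9,6)·0.74^6·0.26^3 = 0.242432
  k=7: C(9,7)·0.74^7·0.26^2 = 0.295714
Total = 0.665914

0.6659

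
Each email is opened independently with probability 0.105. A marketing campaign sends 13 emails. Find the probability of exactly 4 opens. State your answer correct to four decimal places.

X ~ Binomial(n=13, p=0.105).
P(X=4) = C(13,4) · p^4 · (1−p)^9
= 715 · 0.00012155 · 0.36847 = 0.032024

0.0320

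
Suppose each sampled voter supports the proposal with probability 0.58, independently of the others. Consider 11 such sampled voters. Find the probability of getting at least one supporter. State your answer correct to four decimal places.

P(at least one) = 1 − P(none) = 1 − (1 − 0.58)^11
= 1 − 0.000072 = 0.999928

0.9999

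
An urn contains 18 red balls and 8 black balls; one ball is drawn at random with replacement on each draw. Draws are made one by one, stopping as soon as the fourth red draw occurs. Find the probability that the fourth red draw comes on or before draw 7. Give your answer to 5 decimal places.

0.86377

Finishing within 7 draws ⇔ at least 4 successes in the first 7. With X ~ Binomial(7, 0.692308), P(Y ≤ 7) = 1 − P(X ≤ 3).
  k=0: C(7,0)·0.692308^0·0.307692^7 = 0.0002611
  k=1: C(7,1)·0.692308^1·0.307692^6 = 0.0041124
  k=2: C(7,2)·0.692308^2·0.307692^5 = 0.0277588
  k=3: C(7,3)·0.692308^3·0.307692^4 = 0.1040955
1 − 0.1362279 = 0.8637721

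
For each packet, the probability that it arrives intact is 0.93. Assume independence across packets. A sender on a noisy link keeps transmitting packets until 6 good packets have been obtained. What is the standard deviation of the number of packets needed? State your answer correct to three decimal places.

Y = total packets until the sixth success; negative binomial with r=6, p=0.93.
SD(Y) = √[r(1−p)/p²] = √(0.48561) = 0.69685

0.697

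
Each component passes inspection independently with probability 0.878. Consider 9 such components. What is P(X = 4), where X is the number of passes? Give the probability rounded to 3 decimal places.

0.002

X ~ Binomial(n=9, p=0.878).
P(X=4) = C(9,4) · p^4 · (1−p)^5
= 126 · 0.59426 · 2.7027e-05 = 0.00202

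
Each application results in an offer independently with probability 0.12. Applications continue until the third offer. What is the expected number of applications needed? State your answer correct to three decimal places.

Y = total applications until the third success; negative binomial with r=3, p=0.12.
E[Y] = r / p = 3 / 0.12 = 25.00000

25.000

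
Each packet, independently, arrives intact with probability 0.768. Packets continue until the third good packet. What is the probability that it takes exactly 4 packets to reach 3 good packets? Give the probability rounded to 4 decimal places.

0.3153

Y = trial on which the third success occurs; negative binomial, r=3, p=0.768.
P(Y=4) = C(3,2) · p^3 · (1−p)^1
= 3 · 0.45298 · 0.232 = 0.315277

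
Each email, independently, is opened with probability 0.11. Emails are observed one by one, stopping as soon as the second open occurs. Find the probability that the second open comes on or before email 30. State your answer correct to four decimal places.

Finishing within 30 emails ⇔ at least 2 successes in the first 30. With X ~ Binomial(30, 0.11), P(Y ≤ 30) = 1 − P(X ≤ 1).
  k=0: C(30,0)·0.11^0·0.89^30 = 0.030318
  k=1: C(30,1)·0.11^1·0.89^29 = 0.112415
1 − 0.142733 = 0.857267

0.8573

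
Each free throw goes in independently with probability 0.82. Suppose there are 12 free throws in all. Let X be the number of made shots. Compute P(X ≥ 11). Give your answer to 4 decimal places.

X ~ Binomial(12, 0.82); P(X ≥ 11) = Σ C(12,k) p^k (1−p)^(12−k) over k:
  k=11: C(12,11)·0.82^11·0.18^1 = 0.243448
  k=12: C(12,12)·0.82^12·0.18^0 = 0.092420
Total = 0.335868

0.3359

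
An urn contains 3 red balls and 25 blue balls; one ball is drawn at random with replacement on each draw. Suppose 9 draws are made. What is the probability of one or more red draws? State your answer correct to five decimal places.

P(at least one) = 1 − P(none) = 1 − (1 − 0.107143)^9
= 1 − 0.3606100 = 0.6393900

0.63939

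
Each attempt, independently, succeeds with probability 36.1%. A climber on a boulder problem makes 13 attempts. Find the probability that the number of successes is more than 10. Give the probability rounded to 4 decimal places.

X ~ Binomial(13, 0.361); P(X ≥ 11) = Σ C(13,k) p^k (1−p)^(13−k) over k:
  k=11: C(13,11)·0.361^11·0.639^2 = 0.000432
  k=12: C(13,12)·0.361^12·0.639^1 = 0.000041
  k=13: C(13,13)·0.361^13·0.639^0 = 0.000002
Total = 0.000475

0.0005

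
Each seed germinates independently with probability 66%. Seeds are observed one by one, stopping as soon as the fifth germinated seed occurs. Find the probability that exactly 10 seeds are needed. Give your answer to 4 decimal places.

0.0717

Y = trial on which the fifth success occurs; negative binomial, r=5, p=0.66.
P(Y=10) = C(9,4) · p^5 · (1−p)^5
= 126 · 0.12523 · 0.0045435 = 0.071694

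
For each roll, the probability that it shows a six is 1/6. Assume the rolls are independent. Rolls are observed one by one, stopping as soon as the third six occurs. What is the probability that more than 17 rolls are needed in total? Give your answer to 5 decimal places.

0.44352

Needing more than 17 rolls ⇔ fewer than 3 successes in the first 17. With X ~ Binomial(17, 0.166667), P(Y > 17) = P(X ≤ 2).
  k=0: C(17,0)·0.166667^0·0.833333^17 = 0.0450732
  k=1: C(17,1)·0.166667^1·0.833333^16 = 0.1532490
  k=2: C(17,2)·0.166667^2·0.833333^15 = 0.2451984
P(X ≤ 2) = 0.4435207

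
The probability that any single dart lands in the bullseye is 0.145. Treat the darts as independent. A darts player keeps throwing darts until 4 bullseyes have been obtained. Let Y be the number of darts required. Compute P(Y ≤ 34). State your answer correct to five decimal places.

0.74673

Finishing within 34 darts ⇔ at least 4 successes in the first 34. With X ~ Binomial(34, 0.145), P(Y ≤ 34) = 1 − P(X ≤ 3).
  k=0: C(34,0)·0.145^0·0.855^34 = 0.0048624
  k=1: C(34,1)·0.145^1·0.855^33 = 0.0280368
  k=2: C(34,2)·0.145^2·0.855^32 = 0.0784539
  k=3: C(34,3)·0.145^3·0.855^31 = 0.1419205
1 − 0.2532736 = 0.7467264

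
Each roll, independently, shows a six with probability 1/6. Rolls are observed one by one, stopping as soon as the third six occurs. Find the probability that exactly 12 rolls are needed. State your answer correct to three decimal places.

0.049

Y = trial on which the third success occurs; negative binomial, r=3, p=0.166667.
P(Y=12) = C(11,2) · p^3 · (1−p)^9
= 55 · 0.0046296 · 0.19381 = 0.04935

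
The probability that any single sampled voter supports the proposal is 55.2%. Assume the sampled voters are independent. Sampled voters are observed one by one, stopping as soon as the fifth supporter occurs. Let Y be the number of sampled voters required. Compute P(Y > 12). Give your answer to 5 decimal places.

0.10905

Needing more than 12 sampled voters ⇔ fewer than 5 successes in the first 12. With X ~ Binomial(12, 0.552), P(Y > 12) = P(X ≤ 4).
  k=0: C(12,0)·0.552^0·0.448^12 = 0.0000654
  k=1: C(12,1)·0.552^1·0.448^11 = 0.0009664
  k=2: C(12,2)·0.552^2·0.448^10 = 0.0065494
  k=3: C(12,3)·0.552^3·0.448^9 = 0.0268994
  k=4: C(12,4)·0.552^4·0.448^8 = 0.0745737
P(X ≤ 4) = 0.1090543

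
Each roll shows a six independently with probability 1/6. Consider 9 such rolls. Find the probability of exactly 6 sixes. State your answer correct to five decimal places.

0.00104

X ~ Binomial(n=9, p=0.166667).
P(X=6) = C(9,6) · p^6 · (1−p)^3
= 84 · 2.1433e-05 · 0.5787 = 0.0010419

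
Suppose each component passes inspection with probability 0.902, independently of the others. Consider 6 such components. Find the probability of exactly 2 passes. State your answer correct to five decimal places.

X ~ Binomial(n=6, p=0.902).
P(X=2) = C(6,2) · p^2 · (1−p)^4
= 15 · 0.8136 · 9.2237e-05 = 0.0011257

0.00113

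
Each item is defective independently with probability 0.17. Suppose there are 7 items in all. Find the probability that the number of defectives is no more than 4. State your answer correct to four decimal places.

X ~ Binomial(7, 0.17); P(X ≤ 4) = Σ C(7,k) p^k (1−p)^(7−k) over k:
  k=0: C(7,0)·0.17^0·0.83^7 = 0.271361
  k=1: C(7,1)·0.17^1·0.83^6 = 0.389059
  k=2: C(7,2)·0.17^2·0.83^5 = 0.239060
  k=3: C(7,3)·0.17^3·0.83^4 = 0.081607
  k=4: C(7,4)·0.17^4·0.83^3 = 0.016715
Total = 0.997802

0.9978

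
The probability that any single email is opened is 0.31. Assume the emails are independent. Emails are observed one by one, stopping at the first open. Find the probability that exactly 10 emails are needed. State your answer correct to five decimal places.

0.01099

Geometric (trials to first success), p = 0.31.
P(Y = 10) = (1−p)^9 · p = 0.035452 · 0.31 = 0.0109901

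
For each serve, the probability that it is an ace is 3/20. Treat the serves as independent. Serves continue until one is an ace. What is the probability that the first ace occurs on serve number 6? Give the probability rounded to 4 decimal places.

0.0666

Geometric (trials to first success), p = 0.15.
P(Y = 6) = (1−p)^5 · p = 0.44371 · 0.15 = 0.066556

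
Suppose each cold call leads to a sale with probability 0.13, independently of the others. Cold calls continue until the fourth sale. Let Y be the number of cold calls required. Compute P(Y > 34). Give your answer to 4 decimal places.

0.3388

Needing more than 34 cold calls ⇔ fewer than 4 successes in the first 34. With X ~ Binomial(34, 0.13), P(Y > 34) = P(X ≤ 3).
  k=0: C(34,0)·0.13^0·0.87^34 = 0.008783
  k=1: C(34,1)·0.13^1·0.87^33 = 0.044623
  k=2: C(34,2)·0.13^2·0.87^32 = 0.110018
  k=3: C(34,3)·0.13^3·0.87^31 = 0.175355
P(X ≤ 3) = 0.338780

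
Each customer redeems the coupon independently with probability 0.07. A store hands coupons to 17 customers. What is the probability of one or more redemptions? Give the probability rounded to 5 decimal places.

0.70879

P(at least one) = 1 − P(none) = 1 − (1 − 0.07)^17
= 1 − 0.2912126 = 0.7087874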